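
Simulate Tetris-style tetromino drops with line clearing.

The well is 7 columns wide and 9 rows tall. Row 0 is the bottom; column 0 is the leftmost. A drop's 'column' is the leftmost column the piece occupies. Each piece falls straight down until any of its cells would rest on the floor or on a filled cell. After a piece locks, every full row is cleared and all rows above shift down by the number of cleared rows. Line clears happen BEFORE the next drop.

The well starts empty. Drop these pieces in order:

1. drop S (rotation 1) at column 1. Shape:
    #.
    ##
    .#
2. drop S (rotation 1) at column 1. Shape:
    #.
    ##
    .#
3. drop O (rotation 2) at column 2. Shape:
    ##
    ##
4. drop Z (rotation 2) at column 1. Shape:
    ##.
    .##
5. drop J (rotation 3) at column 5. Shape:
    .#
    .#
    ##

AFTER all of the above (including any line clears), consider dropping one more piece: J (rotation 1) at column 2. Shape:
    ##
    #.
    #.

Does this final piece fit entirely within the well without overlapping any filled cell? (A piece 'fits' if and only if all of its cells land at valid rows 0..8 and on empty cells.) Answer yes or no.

Answer: no

Derivation:
Drop 1: S rot1 at col 1 lands with bottom-row=0; cleared 0 line(s) (total 0); column heights now [0 3 2 0 0 0 0], max=3
Drop 2: S rot1 at col 1 lands with bottom-row=2; cleared 0 line(s) (total 0); column heights now [0 5 4 0 0 0 0], max=5
Drop 3: O rot2 at col 2 lands with bottom-row=4; cleared 0 line(s) (total 0); column heights now [0 5 6 6 0 0 0], max=6
Drop 4: Z rot2 at col 1 lands with bottom-row=6; cleared 0 line(s) (total 0); column heights now [0 8 8 7 0 0 0], max=8
Drop 5: J rot3 at col 5 lands with bottom-row=0; cleared 0 line(s) (total 0); column heights now [0 8 8 7 0 1 3], max=8
Test piece J rot1 at col 2 (width 2): heights before test = [0 8 8 7 0 1 3]; fits = False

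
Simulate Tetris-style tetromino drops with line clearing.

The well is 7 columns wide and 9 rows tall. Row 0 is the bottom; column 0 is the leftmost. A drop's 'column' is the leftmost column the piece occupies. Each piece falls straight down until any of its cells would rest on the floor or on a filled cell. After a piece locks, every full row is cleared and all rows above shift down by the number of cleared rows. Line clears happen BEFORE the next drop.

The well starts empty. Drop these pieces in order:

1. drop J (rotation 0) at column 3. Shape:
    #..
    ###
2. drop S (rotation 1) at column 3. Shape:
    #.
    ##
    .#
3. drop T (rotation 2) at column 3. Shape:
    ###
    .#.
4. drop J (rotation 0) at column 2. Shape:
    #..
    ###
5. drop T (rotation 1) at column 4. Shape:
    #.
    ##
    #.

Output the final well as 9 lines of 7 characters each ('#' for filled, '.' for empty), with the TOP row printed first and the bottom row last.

Drop 1: J rot0 at col 3 lands with bottom-row=0; cleared 0 line(s) (total 0); column heights now [0 0 0 2 1 1 0], max=2
Drop 2: S rot1 at col 3 lands with bottom-row=1; cleared 0 line(s) (total 0); column heights now [0 0 0 4 3 1 0], max=4
Drop 3: T rot2 at col 3 lands with bottom-row=3; cleared 0 line(s) (total 0); column heights now [0 0 0 5 5 5 0], max=5
Drop 4: J rot0 at col 2 lands with bottom-row=5; cleared 0 line(s) (total 0); column heights now [0 0 7 6 6 5 0], max=7
Drop 5: T rot1 at col 4 lands with bottom-row=6; cleared 0 line(s) (total 0); column heights now [0 0 7 6 9 8 0], max=9

Answer: ....#..
....##.
..#.#..
..###..
...###.
...##..
...##..
...##..
...###.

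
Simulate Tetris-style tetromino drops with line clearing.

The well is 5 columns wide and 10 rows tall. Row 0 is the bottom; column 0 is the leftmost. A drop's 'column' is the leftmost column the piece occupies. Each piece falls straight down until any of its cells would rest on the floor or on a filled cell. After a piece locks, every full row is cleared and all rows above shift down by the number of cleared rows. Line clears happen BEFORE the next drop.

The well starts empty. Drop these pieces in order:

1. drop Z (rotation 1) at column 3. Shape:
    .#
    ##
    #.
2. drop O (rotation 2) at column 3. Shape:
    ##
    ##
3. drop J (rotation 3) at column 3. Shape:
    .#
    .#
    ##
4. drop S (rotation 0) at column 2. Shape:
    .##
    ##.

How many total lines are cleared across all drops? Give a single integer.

Drop 1: Z rot1 at col 3 lands with bottom-row=0; cleared 0 line(s) (total 0); column heights now [0 0 0 2 3], max=3
Drop 2: O rot2 at col 3 lands with bottom-row=3; cleared 0 line(s) (total 0); column heights now [0 0 0 5 5], max=5
Drop 3: J rot3 at col 3 lands with bottom-row=5; cleared 0 line(s) (total 0); column heights now [0 0 0 6 8], max=8
Drop 4: S rot0 at col 2 lands with bottom-row=7; cleared 0 line(s) (total 0); column heights now [0 0 8 9 9], max=9

Answer: 0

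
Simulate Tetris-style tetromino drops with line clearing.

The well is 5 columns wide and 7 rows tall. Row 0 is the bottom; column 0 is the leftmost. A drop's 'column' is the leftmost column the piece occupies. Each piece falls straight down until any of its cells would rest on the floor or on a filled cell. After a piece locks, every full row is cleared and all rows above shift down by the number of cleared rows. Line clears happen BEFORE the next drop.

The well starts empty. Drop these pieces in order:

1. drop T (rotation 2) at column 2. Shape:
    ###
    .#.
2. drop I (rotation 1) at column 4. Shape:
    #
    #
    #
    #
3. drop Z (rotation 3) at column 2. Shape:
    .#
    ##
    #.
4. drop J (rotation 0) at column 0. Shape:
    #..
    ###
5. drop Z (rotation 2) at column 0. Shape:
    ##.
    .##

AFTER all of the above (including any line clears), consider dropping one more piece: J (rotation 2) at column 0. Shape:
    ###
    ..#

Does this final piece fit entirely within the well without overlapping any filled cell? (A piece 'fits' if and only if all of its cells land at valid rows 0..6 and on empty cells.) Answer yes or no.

Drop 1: T rot2 at col 2 lands with bottom-row=0; cleared 0 line(s) (total 0); column heights now [0 0 2 2 2], max=2
Drop 2: I rot1 at col 4 lands with bottom-row=2; cleared 0 line(s) (total 0); column heights now [0 0 2 2 6], max=6
Drop 3: Z rot3 at col 2 lands with bottom-row=2; cleared 0 line(s) (total 0); column heights now [0 0 4 5 6], max=6
Drop 4: J rot0 at col 0 lands with bottom-row=4; cleared 1 line(s) (total 1); column heights now [5 0 4 4 5], max=5
Drop 5: Z rot2 at col 0 lands with bottom-row=4; cleared 0 line(s) (total 1); column heights now [6 6 5 4 5], max=6
Test piece J rot2 at col 0 (width 3): heights before test = [6 6 5 4 5]; fits = True

Answer: yes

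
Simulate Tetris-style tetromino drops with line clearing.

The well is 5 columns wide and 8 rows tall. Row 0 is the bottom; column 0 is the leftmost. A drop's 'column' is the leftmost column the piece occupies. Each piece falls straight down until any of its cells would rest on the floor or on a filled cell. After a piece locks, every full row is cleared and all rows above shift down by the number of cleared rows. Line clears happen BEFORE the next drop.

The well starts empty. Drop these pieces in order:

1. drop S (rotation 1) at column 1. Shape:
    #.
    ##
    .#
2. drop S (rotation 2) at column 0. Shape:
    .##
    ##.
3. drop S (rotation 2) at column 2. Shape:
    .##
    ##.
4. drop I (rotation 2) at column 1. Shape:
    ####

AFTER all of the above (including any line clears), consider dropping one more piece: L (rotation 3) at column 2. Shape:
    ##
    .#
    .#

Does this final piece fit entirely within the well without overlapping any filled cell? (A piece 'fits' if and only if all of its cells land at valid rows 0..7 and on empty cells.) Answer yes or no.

Answer: no

Derivation:
Drop 1: S rot1 at col 1 lands with bottom-row=0; cleared 0 line(s) (total 0); column heights now [0 3 2 0 0], max=3
Drop 2: S rot2 at col 0 lands with bottom-row=3; cleared 0 line(s) (total 0); column heights now [4 5 5 0 0], max=5
Drop 3: S rot2 at col 2 lands with bottom-row=5; cleared 0 line(s) (total 0); column heights now [4 5 6 7 7], max=7
Drop 4: I rot2 at col 1 lands with bottom-row=7; cleared 0 line(s) (total 0); column heights now [4 8 8 8 8], max=8
Test piece L rot3 at col 2 (width 2): heights before test = [4 8 8 8 8]; fits = False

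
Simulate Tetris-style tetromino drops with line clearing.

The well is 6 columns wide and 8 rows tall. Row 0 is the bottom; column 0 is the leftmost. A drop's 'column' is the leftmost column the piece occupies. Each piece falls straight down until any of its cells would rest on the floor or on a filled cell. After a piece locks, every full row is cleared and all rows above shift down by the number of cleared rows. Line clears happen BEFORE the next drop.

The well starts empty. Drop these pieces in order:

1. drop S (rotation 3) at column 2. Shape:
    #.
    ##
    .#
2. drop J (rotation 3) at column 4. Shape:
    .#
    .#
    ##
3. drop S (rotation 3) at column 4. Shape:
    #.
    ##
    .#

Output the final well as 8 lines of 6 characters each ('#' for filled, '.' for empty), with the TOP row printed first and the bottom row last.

Drop 1: S rot3 at col 2 lands with bottom-row=0; cleared 0 line(s) (total 0); column heights now [0 0 3 2 0 0], max=3
Drop 2: J rot3 at col 4 lands with bottom-row=0; cleared 0 line(s) (total 0); column heights now [0 0 3 2 1 3], max=3
Drop 3: S rot3 at col 4 lands with bottom-row=3; cleared 0 line(s) (total 0); column heights now [0 0 3 2 6 5], max=6

Answer: ......
......
....#.
....##
.....#
..#..#
..##.#
...###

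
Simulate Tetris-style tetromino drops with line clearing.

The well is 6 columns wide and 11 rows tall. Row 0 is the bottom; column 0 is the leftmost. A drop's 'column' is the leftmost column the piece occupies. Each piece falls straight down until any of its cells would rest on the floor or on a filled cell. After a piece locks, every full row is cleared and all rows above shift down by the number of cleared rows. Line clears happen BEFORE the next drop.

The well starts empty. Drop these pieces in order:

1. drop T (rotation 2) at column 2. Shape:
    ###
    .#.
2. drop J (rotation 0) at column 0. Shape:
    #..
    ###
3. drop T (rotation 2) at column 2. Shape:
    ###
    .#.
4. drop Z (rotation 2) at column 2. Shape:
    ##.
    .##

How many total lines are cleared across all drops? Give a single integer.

Answer: 0

Derivation:
Drop 1: T rot2 at col 2 lands with bottom-row=0; cleared 0 line(s) (total 0); column heights now [0 0 2 2 2 0], max=2
Drop 2: J rot0 at col 0 lands with bottom-row=2; cleared 0 line(s) (total 0); column heights now [4 3 3 2 2 0], max=4
Drop 3: T rot2 at col 2 lands with bottom-row=2; cleared 0 line(s) (total 0); column heights now [4 3 4 4 4 0], max=4
Drop 4: Z rot2 at col 2 lands with bottom-row=4; cleared 0 line(s) (total 0); column heights now [4 3 6 6 5 0], max=6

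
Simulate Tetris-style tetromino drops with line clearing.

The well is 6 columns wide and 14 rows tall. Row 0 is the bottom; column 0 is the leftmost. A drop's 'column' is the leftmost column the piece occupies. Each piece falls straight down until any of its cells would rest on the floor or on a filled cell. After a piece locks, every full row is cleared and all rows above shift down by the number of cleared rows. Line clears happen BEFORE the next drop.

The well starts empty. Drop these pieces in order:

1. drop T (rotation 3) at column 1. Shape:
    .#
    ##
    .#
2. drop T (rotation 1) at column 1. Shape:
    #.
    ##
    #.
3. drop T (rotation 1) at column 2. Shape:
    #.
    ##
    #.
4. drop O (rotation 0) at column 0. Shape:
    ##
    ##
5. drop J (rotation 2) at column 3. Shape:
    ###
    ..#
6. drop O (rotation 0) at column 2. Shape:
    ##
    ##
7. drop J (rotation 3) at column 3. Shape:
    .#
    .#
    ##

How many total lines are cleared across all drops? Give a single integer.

Drop 1: T rot3 at col 1 lands with bottom-row=0; cleared 0 line(s) (total 0); column heights now [0 2 3 0 0 0], max=3
Drop 2: T rot1 at col 1 lands with bottom-row=2; cleared 0 line(s) (total 0); column heights now [0 5 4 0 0 0], max=5
Drop 3: T rot1 at col 2 lands with bottom-row=4; cleared 0 line(s) (total 0); column heights now [0 5 7 6 0 0], max=7
Drop 4: O rot0 at col 0 lands with bottom-row=5; cleared 0 line(s) (total 0); column heights now [7 7 7 6 0 0], max=7
Drop 5: J rot2 at col 3 lands with bottom-row=5; cleared 1 line(s) (total 1); column heights now [6 6 6 6 0 6], max=6
Drop 6: O rot0 at col 2 lands with bottom-row=6; cleared 0 line(s) (total 1); column heights now [6 6 8 8 0 6], max=8
Drop 7: J rot3 at col 3 lands with bottom-row=8; cleared 0 line(s) (total 1); column heights now [6 6 8 9 11 6], max=11

Answer: 1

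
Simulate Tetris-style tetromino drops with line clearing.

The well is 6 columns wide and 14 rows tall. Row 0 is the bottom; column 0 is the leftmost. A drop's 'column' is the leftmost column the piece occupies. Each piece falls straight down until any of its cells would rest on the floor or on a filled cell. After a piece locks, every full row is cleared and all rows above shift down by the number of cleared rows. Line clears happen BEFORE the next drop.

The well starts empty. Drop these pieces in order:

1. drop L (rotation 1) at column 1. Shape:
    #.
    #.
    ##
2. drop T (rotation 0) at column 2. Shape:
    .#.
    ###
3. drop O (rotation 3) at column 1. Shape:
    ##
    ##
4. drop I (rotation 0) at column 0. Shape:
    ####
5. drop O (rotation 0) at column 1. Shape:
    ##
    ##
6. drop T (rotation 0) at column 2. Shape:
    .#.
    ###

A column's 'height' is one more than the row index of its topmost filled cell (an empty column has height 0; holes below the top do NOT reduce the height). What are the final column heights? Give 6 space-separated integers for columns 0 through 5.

Drop 1: L rot1 at col 1 lands with bottom-row=0; cleared 0 line(s) (total 0); column heights now [0 3 1 0 0 0], max=3
Drop 2: T rot0 at col 2 lands with bottom-row=1; cleared 0 line(s) (total 0); column heights now [0 3 2 3 2 0], max=3
Drop 3: O rot3 at col 1 lands with bottom-row=3; cleared 0 line(s) (total 0); column heights now [0 5 5 3 2 0], max=5
Drop 4: I rot0 at col 0 lands with bottom-row=5; cleared 0 line(s) (total 0); column heights now [6 6 6 6 2 0], max=6
Drop 5: O rot0 at col 1 lands with bottom-row=6; cleared 0 line(s) (total 0); column heights now [6 8 8 6 2 0], max=8
Drop 6: T rot0 at col 2 lands with bottom-row=8; cleared 0 line(s) (total 0); column heights now [6 8 9 10 9 0], max=10

Answer: 6 8 9 10 9 0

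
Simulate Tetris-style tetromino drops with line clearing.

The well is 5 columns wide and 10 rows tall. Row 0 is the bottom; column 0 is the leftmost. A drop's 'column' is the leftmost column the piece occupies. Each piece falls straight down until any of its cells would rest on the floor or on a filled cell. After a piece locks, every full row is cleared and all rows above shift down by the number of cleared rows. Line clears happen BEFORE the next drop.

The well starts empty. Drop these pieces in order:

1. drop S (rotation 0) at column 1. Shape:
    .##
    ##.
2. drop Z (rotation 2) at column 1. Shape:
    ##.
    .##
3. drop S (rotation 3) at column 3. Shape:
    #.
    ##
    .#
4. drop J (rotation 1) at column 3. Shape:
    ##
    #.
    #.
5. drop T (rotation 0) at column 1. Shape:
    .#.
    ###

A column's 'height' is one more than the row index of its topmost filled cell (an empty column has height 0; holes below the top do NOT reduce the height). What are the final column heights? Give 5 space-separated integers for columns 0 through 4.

Answer: 0 9 10 9 8

Derivation:
Drop 1: S rot0 at col 1 lands with bottom-row=0; cleared 0 line(s) (total 0); column heights now [0 1 2 2 0], max=2
Drop 2: Z rot2 at col 1 lands with bottom-row=2; cleared 0 line(s) (total 0); column heights now [0 4 4 3 0], max=4
Drop 3: S rot3 at col 3 lands with bottom-row=2; cleared 0 line(s) (total 0); column heights now [0 4 4 5 4], max=5
Drop 4: J rot1 at col 3 lands with bottom-row=5; cleared 0 line(s) (total 0); column heights now [0 4 4 8 8], max=8
Drop 5: T rot0 at col 1 lands with bottom-row=8; cleared 0 line(s) (total 0); column heights now [0 9 10 9 8], max=10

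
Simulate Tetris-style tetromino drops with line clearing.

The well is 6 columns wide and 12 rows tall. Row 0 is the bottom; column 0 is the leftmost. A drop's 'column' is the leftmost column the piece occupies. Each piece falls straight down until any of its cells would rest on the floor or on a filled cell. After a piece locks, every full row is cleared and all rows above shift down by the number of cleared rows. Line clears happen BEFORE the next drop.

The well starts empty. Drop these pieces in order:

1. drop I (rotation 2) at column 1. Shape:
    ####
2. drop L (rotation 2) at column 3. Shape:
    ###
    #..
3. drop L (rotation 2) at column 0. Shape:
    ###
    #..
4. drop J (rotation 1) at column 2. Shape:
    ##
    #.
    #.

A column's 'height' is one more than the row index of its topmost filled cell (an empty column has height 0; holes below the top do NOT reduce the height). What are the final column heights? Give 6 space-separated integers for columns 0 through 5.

Drop 1: I rot2 at col 1 lands with bottom-row=0; cleared 0 line(s) (total 0); column heights now [0 1 1 1 1 0], max=1
Drop 2: L rot2 at col 3 lands with bottom-row=1; cleared 0 line(s) (total 0); column heights now [0 1 1 3 3 3], max=3
Drop 3: L rot2 at col 0 lands with bottom-row=0; cleared 0 line(s) (total 0); column heights now [2 2 2 3 3 3], max=3
Drop 4: J rot1 at col 2 lands with bottom-row=2; cleared 0 line(s) (total 0); column heights now [2 2 5 5 3 3], max=5

Answer: 2 2 5 5 3 3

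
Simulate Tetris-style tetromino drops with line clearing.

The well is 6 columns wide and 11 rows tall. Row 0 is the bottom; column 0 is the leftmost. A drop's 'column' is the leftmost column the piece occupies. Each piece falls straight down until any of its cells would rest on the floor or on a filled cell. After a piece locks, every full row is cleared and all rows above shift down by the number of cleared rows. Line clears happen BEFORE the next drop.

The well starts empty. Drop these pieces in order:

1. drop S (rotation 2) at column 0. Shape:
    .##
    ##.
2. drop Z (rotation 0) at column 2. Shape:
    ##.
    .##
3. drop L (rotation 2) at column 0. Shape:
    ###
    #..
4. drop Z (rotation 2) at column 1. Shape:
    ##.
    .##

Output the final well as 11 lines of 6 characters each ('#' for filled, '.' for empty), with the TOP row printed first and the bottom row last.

Drop 1: S rot2 at col 0 lands with bottom-row=0; cleared 0 line(s) (total 0); column heights now [1 2 2 0 0 0], max=2
Drop 2: Z rot0 at col 2 lands with bottom-row=1; cleared 0 line(s) (total 0); column heights now [1 2 3 3 2 0], max=3
Drop 3: L rot2 at col 0 lands with bottom-row=2; cleared 0 line(s) (total 0); column heights now [4 4 4 3 2 0], max=4
Drop 4: Z rot2 at col 1 lands with bottom-row=4; cleared 0 line(s) (total 0); column heights now [4 6 6 5 2 0], max=6

Answer: ......
......
......
......
......
.##...
..##..
###...
#.##..
.####.
##....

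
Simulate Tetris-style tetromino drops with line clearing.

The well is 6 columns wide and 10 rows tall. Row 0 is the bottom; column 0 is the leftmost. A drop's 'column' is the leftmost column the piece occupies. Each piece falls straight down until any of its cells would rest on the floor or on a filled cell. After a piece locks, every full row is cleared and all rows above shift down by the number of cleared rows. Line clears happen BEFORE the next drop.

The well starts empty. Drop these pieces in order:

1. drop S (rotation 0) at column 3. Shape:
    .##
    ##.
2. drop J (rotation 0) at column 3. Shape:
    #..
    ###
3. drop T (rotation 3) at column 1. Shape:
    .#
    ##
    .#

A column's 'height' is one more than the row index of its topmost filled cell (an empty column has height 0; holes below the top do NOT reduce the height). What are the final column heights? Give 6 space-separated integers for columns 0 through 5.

Drop 1: S rot0 at col 3 lands with bottom-row=0; cleared 0 line(s) (total 0); column heights now [0 0 0 1 2 2], max=2
Drop 2: J rot0 at col 3 lands with bottom-row=2; cleared 0 line(s) (total 0); column heights now [0 0 0 4 3 3], max=4
Drop 3: T rot3 at col 1 lands with bottom-row=0; cleared 0 line(s) (total 0); column heights now [0 2 3 4 3 3], max=4

Answer: 0 2 3 4 3 3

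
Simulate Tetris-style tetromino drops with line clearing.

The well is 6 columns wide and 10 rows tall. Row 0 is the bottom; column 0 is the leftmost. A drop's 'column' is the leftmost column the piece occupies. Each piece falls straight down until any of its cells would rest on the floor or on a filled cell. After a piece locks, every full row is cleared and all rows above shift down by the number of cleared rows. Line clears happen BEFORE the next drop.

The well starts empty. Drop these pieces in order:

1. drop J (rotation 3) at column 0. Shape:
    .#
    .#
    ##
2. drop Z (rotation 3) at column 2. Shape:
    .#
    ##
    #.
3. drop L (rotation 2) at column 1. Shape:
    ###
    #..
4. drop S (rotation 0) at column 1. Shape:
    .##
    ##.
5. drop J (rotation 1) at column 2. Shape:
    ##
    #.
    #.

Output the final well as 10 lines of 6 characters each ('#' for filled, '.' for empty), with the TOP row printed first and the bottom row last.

Drop 1: J rot3 at col 0 lands with bottom-row=0; cleared 0 line(s) (total 0); column heights now [1 3 0 0 0 0], max=3
Drop 2: Z rot3 at col 2 lands with bottom-row=0; cleared 0 line(s) (total 0); column heights now [1 3 2 3 0 0], max=3
Drop 3: L rot2 at col 1 lands with bottom-row=3; cleared 0 line(s) (total 0); column heights now [1 5 5 5 0 0], max=5
Drop 4: S rot0 at col 1 lands with bottom-row=5; cleared 0 line(s) (total 0); column heights now [1 6 7 7 0 0], max=7
Drop 5: J rot1 at col 2 lands with bottom-row=7; cleared 0 line(s) (total 0); column heights now [1 6 10 10 0 0], max=10

Answer: ..##..
..#...
..#...
..##..
.##...
.###..
.#....
.#.#..
.###..
###...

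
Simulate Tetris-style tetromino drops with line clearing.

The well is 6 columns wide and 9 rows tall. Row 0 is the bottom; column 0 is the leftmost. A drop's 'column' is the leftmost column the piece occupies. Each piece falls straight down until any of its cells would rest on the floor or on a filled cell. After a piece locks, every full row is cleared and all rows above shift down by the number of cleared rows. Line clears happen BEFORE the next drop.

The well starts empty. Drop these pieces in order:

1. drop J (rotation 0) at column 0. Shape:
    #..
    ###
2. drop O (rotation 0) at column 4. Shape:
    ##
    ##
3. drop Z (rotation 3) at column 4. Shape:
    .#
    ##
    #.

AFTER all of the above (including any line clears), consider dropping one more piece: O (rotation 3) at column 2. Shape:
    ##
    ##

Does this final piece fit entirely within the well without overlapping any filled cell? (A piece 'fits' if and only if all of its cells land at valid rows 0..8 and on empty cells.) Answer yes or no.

Drop 1: J rot0 at col 0 lands with bottom-row=0; cleared 0 line(s) (total 0); column heights now [2 1 1 0 0 0], max=2
Drop 2: O rot0 at col 4 lands with bottom-row=0; cleared 0 line(s) (total 0); column heights now [2 1 1 0 2 2], max=2
Drop 3: Z rot3 at col 4 lands with bottom-row=2; cleared 0 line(s) (total 0); column heights now [2 1 1 0 4 5], max=5
Test piece O rot3 at col 2 (width 2): heights before test = [2 1 1 0 4 5]; fits = True

Answer: yes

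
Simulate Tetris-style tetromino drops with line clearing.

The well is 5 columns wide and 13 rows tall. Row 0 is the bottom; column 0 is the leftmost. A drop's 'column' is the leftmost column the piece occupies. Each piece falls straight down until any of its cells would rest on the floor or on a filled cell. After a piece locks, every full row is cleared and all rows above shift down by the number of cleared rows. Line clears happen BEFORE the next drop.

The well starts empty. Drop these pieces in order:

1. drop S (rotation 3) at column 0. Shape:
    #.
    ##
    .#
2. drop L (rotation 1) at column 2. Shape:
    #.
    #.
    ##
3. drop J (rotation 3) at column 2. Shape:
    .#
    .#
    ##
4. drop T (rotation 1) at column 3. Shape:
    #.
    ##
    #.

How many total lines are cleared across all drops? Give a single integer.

Drop 1: S rot3 at col 0 lands with bottom-row=0; cleared 0 line(s) (total 0); column heights now [3 2 0 0 0], max=3
Drop 2: L rot1 at col 2 lands with bottom-row=0; cleared 0 line(s) (total 0); column heights now [3 2 3 1 0], max=3
Drop 3: J rot3 at col 2 lands with bottom-row=3; cleared 0 line(s) (total 0); column heights now [3 2 4 6 0], max=6
Drop 4: T rot1 at col 3 lands with bottom-row=6; cleared 0 line(s) (total 0); column heights now [3 2 4 9 8], max=9

Answer: 0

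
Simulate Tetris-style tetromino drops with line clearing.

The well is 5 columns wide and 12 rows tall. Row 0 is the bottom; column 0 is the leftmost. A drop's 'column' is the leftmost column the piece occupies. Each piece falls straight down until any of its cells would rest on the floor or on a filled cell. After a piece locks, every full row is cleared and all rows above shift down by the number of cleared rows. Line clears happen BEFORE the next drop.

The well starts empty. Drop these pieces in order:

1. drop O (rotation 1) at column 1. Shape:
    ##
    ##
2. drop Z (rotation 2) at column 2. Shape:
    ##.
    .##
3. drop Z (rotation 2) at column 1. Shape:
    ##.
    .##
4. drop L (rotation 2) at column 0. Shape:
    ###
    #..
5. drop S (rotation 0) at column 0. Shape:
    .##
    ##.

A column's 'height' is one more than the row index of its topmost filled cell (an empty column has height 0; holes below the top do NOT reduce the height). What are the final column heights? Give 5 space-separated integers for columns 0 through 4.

Drop 1: O rot1 at col 1 lands with bottom-row=0; cleared 0 line(s) (total 0); column heights now [0 2 2 0 0], max=2
Drop 2: Z rot2 at col 2 lands with bottom-row=1; cleared 0 line(s) (total 0); column heights now [0 2 3 3 2], max=3
Drop 3: Z rot2 at col 1 lands with bottom-row=3; cleared 0 line(s) (total 0); column heights now [0 5 5 4 2], max=5
Drop 4: L rot2 at col 0 lands with bottom-row=4; cleared 0 line(s) (total 0); column heights now [6 6 6 4 2], max=6
Drop 5: S rot0 at col 0 lands with bottom-row=6; cleared 0 line(s) (total 0); column heights now [7 8 8 4 2], max=8

Answer: 7 8 8 4 2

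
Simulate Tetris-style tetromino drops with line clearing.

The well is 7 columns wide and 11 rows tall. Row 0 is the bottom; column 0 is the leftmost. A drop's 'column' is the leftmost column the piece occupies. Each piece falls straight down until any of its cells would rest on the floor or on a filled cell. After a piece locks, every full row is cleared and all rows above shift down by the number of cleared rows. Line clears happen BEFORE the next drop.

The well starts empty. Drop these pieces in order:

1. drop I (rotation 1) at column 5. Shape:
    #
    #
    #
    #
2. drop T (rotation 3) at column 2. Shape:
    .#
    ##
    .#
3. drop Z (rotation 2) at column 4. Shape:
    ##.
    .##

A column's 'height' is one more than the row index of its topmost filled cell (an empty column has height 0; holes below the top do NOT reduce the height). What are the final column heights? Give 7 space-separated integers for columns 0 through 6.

Drop 1: I rot1 at col 5 lands with bottom-row=0; cleared 0 line(s) (total 0); column heights now [0 0 0 0 0 4 0], max=4
Drop 2: T rot3 at col 2 lands with bottom-row=0; cleared 0 line(s) (total 0); column heights now [0 0 2 3 0 4 0], max=4
Drop 3: Z rot2 at col 4 lands with bottom-row=4; cleared 0 line(s) (total 0); column heights now [0 0 2 3 6 6 5], max=6

Answer: 0 0 2 3 6 6 5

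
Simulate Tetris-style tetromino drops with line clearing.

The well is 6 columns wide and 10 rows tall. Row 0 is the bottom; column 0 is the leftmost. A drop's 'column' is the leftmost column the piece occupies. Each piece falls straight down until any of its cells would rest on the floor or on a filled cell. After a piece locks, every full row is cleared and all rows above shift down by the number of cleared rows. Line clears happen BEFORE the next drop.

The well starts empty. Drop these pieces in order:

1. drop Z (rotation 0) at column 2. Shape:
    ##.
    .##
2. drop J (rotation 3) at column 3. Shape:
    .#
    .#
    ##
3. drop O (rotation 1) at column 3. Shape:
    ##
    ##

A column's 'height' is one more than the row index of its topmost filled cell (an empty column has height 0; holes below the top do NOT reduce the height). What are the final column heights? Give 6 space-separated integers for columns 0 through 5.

Drop 1: Z rot0 at col 2 lands with bottom-row=0; cleared 0 line(s) (total 0); column heights now [0 0 2 2 1 0], max=2
Drop 2: J rot3 at col 3 lands with bottom-row=2; cleared 0 line(s) (total 0); column heights now [0 0 2 3 5 0], max=5
Drop 3: O rot1 at col 3 lands with bottom-row=5; cleared 0 line(s) (total 0); column heights now [0 0 2 7 7 0], max=7

Answer: 0 0 2 7 7 0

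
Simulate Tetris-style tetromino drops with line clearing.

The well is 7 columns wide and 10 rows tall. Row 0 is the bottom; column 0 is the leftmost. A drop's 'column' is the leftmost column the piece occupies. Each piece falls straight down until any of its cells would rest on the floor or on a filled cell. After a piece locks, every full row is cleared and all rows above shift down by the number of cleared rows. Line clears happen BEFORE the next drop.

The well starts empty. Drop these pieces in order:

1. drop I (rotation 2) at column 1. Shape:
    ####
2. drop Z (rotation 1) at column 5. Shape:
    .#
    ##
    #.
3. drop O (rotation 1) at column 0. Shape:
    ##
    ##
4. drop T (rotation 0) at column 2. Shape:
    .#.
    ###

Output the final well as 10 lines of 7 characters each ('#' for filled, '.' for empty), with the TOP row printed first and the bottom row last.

Answer: .......
.......
.......
.......
.......
.......
.......
.......
##.#..#
.#####.

Derivation:
Drop 1: I rot2 at col 1 lands with bottom-row=0; cleared 0 line(s) (total 0); column heights now [0 1 1 1 1 0 0], max=1
Drop 2: Z rot1 at col 5 lands with bottom-row=0; cleared 0 line(s) (total 0); column heights now [0 1 1 1 1 2 3], max=3
Drop 3: O rot1 at col 0 lands with bottom-row=1; cleared 0 line(s) (total 0); column heights now [3 3 1 1 1 2 3], max=3
Drop 4: T rot0 at col 2 lands with bottom-row=1; cleared 1 line(s) (total 1); column heights now [2 2 1 2 1 1 2], max=2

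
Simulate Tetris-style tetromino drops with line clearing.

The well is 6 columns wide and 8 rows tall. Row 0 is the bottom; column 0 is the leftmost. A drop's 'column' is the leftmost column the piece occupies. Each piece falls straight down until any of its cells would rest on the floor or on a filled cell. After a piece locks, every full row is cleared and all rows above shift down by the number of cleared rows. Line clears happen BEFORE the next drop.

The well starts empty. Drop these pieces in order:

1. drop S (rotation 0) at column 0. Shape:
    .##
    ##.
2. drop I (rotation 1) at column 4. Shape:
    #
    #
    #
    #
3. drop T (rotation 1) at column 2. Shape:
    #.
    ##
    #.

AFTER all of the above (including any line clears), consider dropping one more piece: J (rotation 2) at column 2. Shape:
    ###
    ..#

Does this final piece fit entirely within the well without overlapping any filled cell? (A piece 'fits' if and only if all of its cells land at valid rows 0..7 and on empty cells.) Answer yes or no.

Drop 1: S rot0 at col 0 lands with bottom-row=0; cleared 0 line(s) (total 0); column heights now [1 2 2 0 0 0], max=2
Drop 2: I rot1 at col 4 lands with bottom-row=0; cleared 0 line(s) (total 0); column heights now [1 2 2 0 4 0], max=4
Drop 3: T rot1 at col 2 lands with bottom-row=2; cleared 0 line(s) (total 0); column heights now [1 2 5 4 4 0], max=5
Test piece J rot2 at col 2 (width 3): heights before test = [1 2 5 4 4 0]; fits = True

Answer: yes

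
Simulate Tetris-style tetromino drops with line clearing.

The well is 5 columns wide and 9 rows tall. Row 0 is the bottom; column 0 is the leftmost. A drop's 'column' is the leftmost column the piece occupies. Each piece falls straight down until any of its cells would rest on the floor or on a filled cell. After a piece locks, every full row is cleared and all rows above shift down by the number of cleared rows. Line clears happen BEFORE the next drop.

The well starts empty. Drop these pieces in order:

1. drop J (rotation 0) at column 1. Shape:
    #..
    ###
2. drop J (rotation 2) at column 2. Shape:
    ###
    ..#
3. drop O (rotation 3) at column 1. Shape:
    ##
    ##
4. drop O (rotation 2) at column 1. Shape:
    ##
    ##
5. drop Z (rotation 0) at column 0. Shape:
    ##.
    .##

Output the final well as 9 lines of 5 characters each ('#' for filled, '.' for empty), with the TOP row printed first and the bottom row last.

Answer: .....
##...
.##..
.##..
.##..
.##..
.##..
.####
.####

Derivation:
Drop 1: J rot0 at col 1 lands with bottom-row=0; cleared 0 line(s) (total 0); column heights now [0 2 1 1 0], max=2
Drop 2: J rot2 at col 2 lands with bottom-row=0; cleared 0 line(s) (total 0); column heights now [0 2 2 2 2], max=2
Drop 3: O rot3 at col 1 lands with bottom-row=2; cleared 0 line(s) (total 0); column heights now [0 4 4 2 2], max=4
Drop 4: O rot2 at col 1 lands with bottom-row=4; cleared 0 line(s) (total 0); column heights now [0 6 6 2 2], max=6
Drop 5: Z rot0 at col 0 lands with bottom-row=6; cleared 0 line(s) (total 0); column heights now [8 8 7 2 2], max=8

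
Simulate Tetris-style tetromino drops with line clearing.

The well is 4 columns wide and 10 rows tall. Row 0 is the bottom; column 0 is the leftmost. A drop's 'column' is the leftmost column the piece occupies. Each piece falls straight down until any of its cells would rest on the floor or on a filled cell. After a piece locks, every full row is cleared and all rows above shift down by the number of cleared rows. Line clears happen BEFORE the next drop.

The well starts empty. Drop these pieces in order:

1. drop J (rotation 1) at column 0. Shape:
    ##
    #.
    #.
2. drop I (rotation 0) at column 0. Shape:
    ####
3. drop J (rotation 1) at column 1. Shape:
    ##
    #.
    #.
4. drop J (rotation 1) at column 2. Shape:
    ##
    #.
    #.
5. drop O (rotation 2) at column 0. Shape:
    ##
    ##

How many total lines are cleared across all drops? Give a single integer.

Answer: 1

Derivation:
Drop 1: J rot1 at col 0 lands with bottom-row=0; cleared 0 line(s) (total 0); column heights now [3 3 0 0], max=3
Drop 2: I rot0 at col 0 lands with bottom-row=3; cleared 1 line(s) (total 1); column heights now [3 3 0 0], max=3
Drop 3: J rot1 at col 1 lands with bottom-row=3; cleared 0 line(s) (total 1); column heights now [3 6 6 0], max=6
Drop 4: J rot1 at col 2 lands with bottom-row=6; cleared 0 line(s) (total 1); column heights now [3 6 9 9], max=9
Drop 5: O rot2 at col 0 lands with bottom-row=6; cleared 0 line(s) (total 1); column heights now [8 8 9 9], max=9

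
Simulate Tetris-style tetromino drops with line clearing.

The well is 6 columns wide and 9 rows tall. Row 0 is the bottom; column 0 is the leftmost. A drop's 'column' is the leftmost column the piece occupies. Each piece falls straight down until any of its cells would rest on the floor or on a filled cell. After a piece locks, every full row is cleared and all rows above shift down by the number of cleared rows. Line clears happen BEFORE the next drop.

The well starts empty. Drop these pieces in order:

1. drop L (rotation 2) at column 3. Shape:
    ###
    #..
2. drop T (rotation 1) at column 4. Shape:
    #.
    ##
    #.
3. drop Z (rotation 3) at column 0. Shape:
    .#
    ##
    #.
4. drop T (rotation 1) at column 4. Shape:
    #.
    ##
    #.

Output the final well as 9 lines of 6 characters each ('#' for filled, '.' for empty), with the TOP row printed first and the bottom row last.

Drop 1: L rot2 at col 3 lands with bottom-row=0; cleared 0 line(s) (total 0); column heights now [0 0 0 2 2 2], max=2
Drop 2: T rot1 at col 4 lands with bottom-row=2; cleared 0 line(s) (total 0); column heights now [0 0 0 2 5 4], max=5
Drop 3: Z rot3 at col 0 lands with bottom-row=0; cleared 0 line(s) (total 0); column heights now [2 3 0 2 5 4], max=5
Drop 4: T rot1 at col 4 lands with bottom-row=5; cleared 0 line(s) (total 0); column heights now [2 3 0 2 8 7], max=8

Answer: ......
....#.
....##
....#.
....#.
....##
.#..#.
##.###
#..#..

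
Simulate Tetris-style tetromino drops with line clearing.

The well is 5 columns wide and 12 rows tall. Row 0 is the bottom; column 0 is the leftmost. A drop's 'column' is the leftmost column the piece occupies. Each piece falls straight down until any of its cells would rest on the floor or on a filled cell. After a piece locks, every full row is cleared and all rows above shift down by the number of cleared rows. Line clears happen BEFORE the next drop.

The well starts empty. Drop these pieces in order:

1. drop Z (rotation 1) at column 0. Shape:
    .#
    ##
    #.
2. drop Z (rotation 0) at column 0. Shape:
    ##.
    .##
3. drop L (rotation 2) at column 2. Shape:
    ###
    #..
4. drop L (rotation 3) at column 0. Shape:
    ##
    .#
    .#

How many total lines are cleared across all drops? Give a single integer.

Drop 1: Z rot1 at col 0 lands with bottom-row=0; cleared 0 line(s) (total 0); column heights now [2 3 0 0 0], max=3
Drop 2: Z rot0 at col 0 lands with bottom-row=3; cleared 0 line(s) (total 0); column heights now [5 5 4 0 0], max=5
Drop 3: L rot2 at col 2 lands with bottom-row=4; cleared 0 line(s) (total 0); column heights now [5 5 6 6 6], max=6
Drop 4: L rot3 at col 0 lands with bottom-row=5; cleared 0 line(s) (total 0); column heights now [8 8 6 6 6], max=8

Answer: 0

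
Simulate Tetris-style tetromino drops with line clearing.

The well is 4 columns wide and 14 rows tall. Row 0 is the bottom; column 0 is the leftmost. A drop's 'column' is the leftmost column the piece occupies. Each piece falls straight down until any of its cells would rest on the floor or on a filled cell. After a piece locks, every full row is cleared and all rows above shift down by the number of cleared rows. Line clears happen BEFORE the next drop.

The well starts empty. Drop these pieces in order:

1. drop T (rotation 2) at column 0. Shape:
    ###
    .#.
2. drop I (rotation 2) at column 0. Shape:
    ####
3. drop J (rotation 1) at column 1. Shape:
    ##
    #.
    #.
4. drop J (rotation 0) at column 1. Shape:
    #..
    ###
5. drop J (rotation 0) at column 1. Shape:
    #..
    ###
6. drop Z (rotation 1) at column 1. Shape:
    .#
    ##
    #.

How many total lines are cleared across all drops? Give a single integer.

Answer: 1

Derivation:
Drop 1: T rot2 at col 0 lands with bottom-row=0; cleared 0 line(s) (total 0); column heights now [2 2 2 0], max=2
Drop 2: I rot2 at col 0 lands with bottom-row=2; cleared 1 line(s) (total 1); column heights now [2 2 2 0], max=2
Drop 3: J rot1 at col 1 lands with bottom-row=2; cleared 0 line(s) (total 1); column heights now [2 5 5 0], max=5
Drop 4: J rot0 at col 1 lands with bottom-row=5; cleared 0 line(s) (total 1); column heights now [2 7 6 6], max=7
Drop 5: J rot0 at col 1 lands with bottom-row=7; cleared 0 line(s) (total 1); column heights now [2 9 8 8], max=9
Drop 6: Z rot1 at col 1 lands with bottom-row=9; cleared 0 line(s) (total 1); column heights now [2 11 12 8], max=12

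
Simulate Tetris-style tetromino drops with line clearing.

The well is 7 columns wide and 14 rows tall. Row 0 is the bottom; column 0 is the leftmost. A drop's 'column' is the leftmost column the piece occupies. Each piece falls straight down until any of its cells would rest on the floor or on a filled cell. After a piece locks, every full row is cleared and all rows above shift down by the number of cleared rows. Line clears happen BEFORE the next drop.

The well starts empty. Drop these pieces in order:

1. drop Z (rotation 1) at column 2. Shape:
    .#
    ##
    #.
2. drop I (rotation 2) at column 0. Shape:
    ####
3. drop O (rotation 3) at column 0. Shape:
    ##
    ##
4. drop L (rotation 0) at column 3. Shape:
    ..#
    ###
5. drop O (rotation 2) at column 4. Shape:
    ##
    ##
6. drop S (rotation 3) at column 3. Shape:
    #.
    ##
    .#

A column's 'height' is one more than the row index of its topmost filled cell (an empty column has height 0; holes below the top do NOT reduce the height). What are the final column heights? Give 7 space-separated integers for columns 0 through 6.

Drop 1: Z rot1 at col 2 lands with bottom-row=0; cleared 0 line(s) (total 0); column heights now [0 0 2 3 0 0 0], max=3
Drop 2: I rot2 at col 0 lands with bottom-row=3; cleared 0 line(s) (total 0); column heights now [4 4 4 4 0 0 0], max=4
Drop 3: O rot3 at col 0 lands with bottom-row=4; cleared 0 line(s) (total 0); column heights now [6 6 4 4 0 0 0], max=6
Drop 4: L rot0 at col 3 lands with bottom-row=4; cleared 0 line(s) (total 0); column heights now [6 6 4 5 5 6 0], max=6
Drop 5: O rot2 at col 4 lands with bottom-row=6; cleared 0 line(s) (total 0); column heights now [6 6 4 5 8 8 0], max=8
Drop 6: S rot3 at col 3 lands with bottom-row=8; cleared 0 line(s) (total 0); column heights now [6 6 4 11 10 8 0], max=11

Answer: 6 6 4 11 10 8 0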